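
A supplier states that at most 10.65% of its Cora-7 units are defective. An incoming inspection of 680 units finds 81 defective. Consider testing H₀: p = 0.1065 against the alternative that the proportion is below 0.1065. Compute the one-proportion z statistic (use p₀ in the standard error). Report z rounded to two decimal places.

z = 1.07

p̂ = 81/680 ≈ 0.1191.
SE = √(p₀(1−p₀)/n) = √(0.095158/680) = 0.0118.
z = (0.1191 − 0.1065)/0.0118 = 0.0126/0.0118 = 1.07.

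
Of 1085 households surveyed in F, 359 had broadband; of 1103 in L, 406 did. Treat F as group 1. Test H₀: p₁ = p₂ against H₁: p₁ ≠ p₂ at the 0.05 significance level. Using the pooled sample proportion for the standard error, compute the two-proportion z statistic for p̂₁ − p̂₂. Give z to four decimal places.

p̂₁ = 359/1085 = 0.330876, p̂₂ = 406/1103 = 0.368087.
Pooled p̂ = (359+406)/(1085+1103) = 765/2188 = 0.349634.
SE = √(p̂(1−p̂)(1/n₁+1/n₂)) = √(0.349634·0.650366·0.00182828) = √(0.000415732) = 0.020390.
z = (0.330876 − 0.368087)/0.020390 = -0.037211/0.020390 = -1.8250.
Two-sided p-value ≈ 2·Φ(−1.825) = 0.0680. With α = 0.05, fail to reject H₀.

z = -1.8250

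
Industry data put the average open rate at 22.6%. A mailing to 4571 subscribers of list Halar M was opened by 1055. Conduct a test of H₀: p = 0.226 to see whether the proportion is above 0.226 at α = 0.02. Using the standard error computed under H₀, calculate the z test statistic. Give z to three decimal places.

p̂ = 1055/4571 ≈ 0.230803.
Under H₀, SE = √(0.226·0.774/4571) = √(3.82682e-05) = 0.006186.
z = (0.230803 − 0.226)/0.006186 = 0.004803/0.006186 = 0.776.
p-value = P(Z > 0.776) ≈ 0.2188. With α = 0.02, fail to reject H₀.

z = 0.776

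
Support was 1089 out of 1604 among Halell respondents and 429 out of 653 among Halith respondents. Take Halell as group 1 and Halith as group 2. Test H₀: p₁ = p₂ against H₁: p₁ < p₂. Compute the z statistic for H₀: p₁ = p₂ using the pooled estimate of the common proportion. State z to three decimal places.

p̂₁ = 1089/1604 = 0.67893, p̂₂ = 429/653 = 0.65697.
Pooled p̂ = (1089+429)/(1604+653) = 1518/2257 = 0.67257.
SE = √(p̂(1−p̂)(1/n₁+1/n₂)) = √(0.67257·0.32743·0.00215483) = √(0.000474534) = 0.02178.
z = (0.67893 − 0.65697)/0.02178 = 0.02196/0.02178 = 1.008.
p-value = P(Z < 1.008) ≈ 0.8433.

z = 1.008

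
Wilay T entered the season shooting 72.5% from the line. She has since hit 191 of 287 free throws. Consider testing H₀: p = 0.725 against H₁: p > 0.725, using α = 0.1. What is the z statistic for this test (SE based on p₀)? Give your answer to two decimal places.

p̂ = 191/287 ≈ 0.66551.
Standard error under H₀: √(0.725×0.275/287) = 0.02636.
z = (0.66551 − 0.725)/0.02636 = -0.05949/0.02636 = -2.26.
p-value = P(Z > -2.257) ≈ 0.9880, so at α = 0.1 we fail to reject H₀.

z = -2.26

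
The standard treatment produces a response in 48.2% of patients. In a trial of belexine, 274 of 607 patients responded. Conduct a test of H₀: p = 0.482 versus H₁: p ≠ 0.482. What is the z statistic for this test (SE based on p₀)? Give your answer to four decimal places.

z = -1.5088

p̂ = 274/607 ≈ 0.451400.
SE = √(p₀(1−p₀)/n) = √(0.24968/607) = 0.020281.
z = (0.451400 − 0.482)/0.020281 = -0.030600/0.020281 = -1.5088.
Two-sided p-value ≈ 2·Φ(−1.509) = 0.1314.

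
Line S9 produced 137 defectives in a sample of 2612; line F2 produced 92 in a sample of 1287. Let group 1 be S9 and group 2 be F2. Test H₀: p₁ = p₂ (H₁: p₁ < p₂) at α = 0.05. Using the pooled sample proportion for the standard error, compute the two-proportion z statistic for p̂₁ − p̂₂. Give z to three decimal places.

p̂₁ = 137/2612 ≈ 0.052450, p̂₂ = 92/1287 ≈ 0.071484.
Pooled p̂ = (137+92)/(2612+1287) = 229/3899 = 0.058733.
SE = √(p̂(1−p̂)(1/n₁+1/n₂)) = √(0.058733·0.941267·0.00115985) = √(6.41205e-05) = 0.008008.
z = (0.052450 − 0.071484)/0.008008 = -0.019034/0.008008 = -2.377.
p-value = P(Z < -2.377) ≈ 0.0087, so at α = 0.05 we reject H₀.

z = -2.377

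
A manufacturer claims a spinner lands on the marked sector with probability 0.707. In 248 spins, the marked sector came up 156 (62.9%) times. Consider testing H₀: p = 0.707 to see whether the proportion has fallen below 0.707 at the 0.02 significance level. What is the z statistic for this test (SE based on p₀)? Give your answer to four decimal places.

z = -2.6977

p̂ = 156/248 ≈ 0.6290323.
Under H₀, SE = √(0.707·0.293/248) = √(0.000835286) = 0.0289013.
z = (0.6290323 − 0.707)/0.0289013 = -0.0779677/0.0289013 = -2.6977.
p-value = P(Z < -2.698) ≈ 0.0035, so at α = 0.02 we reject H₀.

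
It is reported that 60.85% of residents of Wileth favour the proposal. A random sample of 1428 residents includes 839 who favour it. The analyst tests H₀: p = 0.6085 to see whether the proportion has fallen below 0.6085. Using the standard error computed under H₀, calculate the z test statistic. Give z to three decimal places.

z = -1.623

p̂ = 839/1428 = 0.587535.
SE = √(p₀(1−p₀)/n) = √(0.23823/1428) = 0.012916.
z = (0.587535 − 0.6085)/0.012916 = -0.020965/0.012916 = -1.623.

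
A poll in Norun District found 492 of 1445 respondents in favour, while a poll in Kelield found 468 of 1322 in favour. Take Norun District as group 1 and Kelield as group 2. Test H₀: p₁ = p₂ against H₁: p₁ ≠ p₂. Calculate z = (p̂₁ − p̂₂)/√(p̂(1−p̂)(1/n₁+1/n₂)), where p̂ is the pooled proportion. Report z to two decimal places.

p̂₁ = 492/1445 ≈ 0.3405, p̂₂ = 468/1322 ≈ 0.3540.
Pooled p̂ = (492+468)/(1445+1322) = 960/2767 = 0.3469.
SE = √(p̂(1−p̂)(1/n₁+1/n₂)) = √(0.3469·0.6531·0.00144847) = √(0.000328187) = 0.0181.
z = (0.3405 − 0.3540)/0.0181 = -0.0135/0.0181 = -0.75.
Two-sided p-value ≈ 2·Φ(−0.747) = 0.4553.

z = -0.75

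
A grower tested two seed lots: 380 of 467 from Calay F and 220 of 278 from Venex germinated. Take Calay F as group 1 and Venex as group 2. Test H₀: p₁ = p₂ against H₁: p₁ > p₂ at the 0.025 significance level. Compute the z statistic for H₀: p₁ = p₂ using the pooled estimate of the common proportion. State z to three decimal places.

z = 0.745

p̂₁ = 380/467 ≈ 0.81370, p̂₂ = 220/278 ≈ 0.79137.
Pooled p̂ = (380+220)/(467+278) = 600/745 = 0.80537.
SE = √(0.15675 × 0.00573845) = 0.02999.
z = (0.81370 − 0.79137)/0.02999 = 0.02233/0.02999 = 0.745.
p-value = P(Z > 0.745) ≈ 0.2282. With α = 0.025, fail to reject H₀.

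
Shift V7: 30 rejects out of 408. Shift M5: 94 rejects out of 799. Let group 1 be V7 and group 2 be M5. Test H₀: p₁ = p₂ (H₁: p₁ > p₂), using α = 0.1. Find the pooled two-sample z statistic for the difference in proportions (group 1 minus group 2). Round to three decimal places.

z = -2.388

p̂₁ = 30/408 = 0.073529, p̂₂ = 94/799 = 0.117647.
Pooled p̂ = (30+94)/(408+799) = 124/1207 = 0.102734.
SE = √(p̂(1−p̂)(1/n₁+1/n₂)) = √(0.102734·0.897266·0.00370254) = √(0.0003413) = 0.018474.
z = (0.073529 − 0.117647)/0.018474 = -0.044118/0.018474 = -2.388.
p-value = P(Z > -2.388) ≈ 0.9915. With α = 0.1, fail to reject H₀.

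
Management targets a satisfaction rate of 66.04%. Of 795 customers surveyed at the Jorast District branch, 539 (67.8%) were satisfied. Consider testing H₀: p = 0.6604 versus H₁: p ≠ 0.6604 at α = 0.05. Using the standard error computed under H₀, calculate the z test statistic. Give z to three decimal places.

z = 1.047

p̂ = 539/795 = 0.67799.
Standard error under H₀: √(0.6604×0.3396/795) = 0.01680.
z = (0.67799 − 0.6604)/0.01680 = 0.01759/0.01680 = 1.047.
Two-sided p-value ≈ 2·Φ(−1.047) = 0.2950; since p > α = 0.05, fail to reject H₀.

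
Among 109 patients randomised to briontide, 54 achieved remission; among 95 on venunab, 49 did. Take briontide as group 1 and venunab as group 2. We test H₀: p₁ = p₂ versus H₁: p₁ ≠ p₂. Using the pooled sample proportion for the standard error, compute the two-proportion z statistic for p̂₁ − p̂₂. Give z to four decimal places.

p̂₁ = 54/109 = 0.495413, p̂₂ = 49/95 = 0.515789.
Pooled p̂ = (54+49)/(109+95) = 103/204 = 0.504902.
SE = √(0.249976 × 0.0197006) = 0.070176.
z = (0.495413 − 0.515789)/0.070176 = -0.020376/0.070176 = -0.2904.

z = -0.2904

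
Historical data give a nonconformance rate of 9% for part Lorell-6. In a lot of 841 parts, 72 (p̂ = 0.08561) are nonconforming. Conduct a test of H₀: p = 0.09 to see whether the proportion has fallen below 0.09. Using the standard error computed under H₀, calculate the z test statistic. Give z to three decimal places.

p̂ = 72/841 ≈ 0.08561.
SE = √(p₀(1−p₀)/n) = √(0.0819/841) = 0.00987.
z = (0.08561 − 0.09)/0.00987 = -0.00439/0.00987 = -0.445.

z = -0.445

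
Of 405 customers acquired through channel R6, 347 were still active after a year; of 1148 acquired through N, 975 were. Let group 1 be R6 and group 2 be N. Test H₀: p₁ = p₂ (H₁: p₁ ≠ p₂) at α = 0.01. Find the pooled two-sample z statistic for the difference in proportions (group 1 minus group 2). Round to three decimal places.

z = 0.364

p̂₁ = 347/405 = 0.85679, p̂₂ = 975/1148 = 0.84930.
Pooled p̂ = (347+975)/(405+1148) = 1322/1553 = 0.85126.
SE = √(0.126619 × 0.00334022) = 0.02057.
z = (0.85679 − 0.84930)/0.02057 = 0.00749/0.02057 = 0.364.
p-value = 2·P(Z > 0.364) ≈ 0.7158, so at α = 0.01 we fail to reject H₀.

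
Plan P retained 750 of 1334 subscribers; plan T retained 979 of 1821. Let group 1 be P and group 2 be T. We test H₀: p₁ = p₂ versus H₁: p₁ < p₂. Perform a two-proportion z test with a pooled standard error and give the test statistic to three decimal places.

z = 1.372

p̂₁ = 750/1334 = 0.562219, p̂₂ = 979/1821 = 0.537617.
Pooled p̂ = (750+979)/(1334+1821) = 1729/3155 = 0.548019.
SE = √(0.247694 × 0.00129877) = 0.017936.
z = (0.562219 − 0.537617)/0.017936 = 0.024602/0.017936 = 1.372.
p-value = P(Z < 1.372) ≈ 0.9149.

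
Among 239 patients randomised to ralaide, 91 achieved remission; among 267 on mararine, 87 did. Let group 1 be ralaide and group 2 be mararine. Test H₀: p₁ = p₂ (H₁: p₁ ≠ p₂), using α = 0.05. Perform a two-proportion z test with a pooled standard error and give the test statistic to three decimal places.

p̂₁ = 91/239 = 0.38075, p̂₂ = 87/267 = 0.32584.
Pooled p̂ = (91+87)/(239+267) = 178/506 = 0.35178.
SE = √(p̂(1−p̂)(1/n₁+1/n₂)) = √(0.35178·0.64822·0.00792942) = √(0.00180815) = 0.04252.
z = (0.38075 − 0.32584)/0.04252 = 0.05491/0.04252 = 1.291.
p-value = 2·P(Z > 1.291) ≈ 0.1966, so at α = 0.05 we fail to reject H₀.

z = 1.291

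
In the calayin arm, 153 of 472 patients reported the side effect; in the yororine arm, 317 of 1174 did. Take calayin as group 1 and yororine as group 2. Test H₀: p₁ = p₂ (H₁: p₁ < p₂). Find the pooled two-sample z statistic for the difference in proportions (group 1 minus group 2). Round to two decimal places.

p̂₁ = 153/472 = 0.3242, p̂₂ = 317/1174 = 0.2700.
Pooled p̂ = (153+317)/(472+1174) = 470/1646 = 0.2855.
SE = √(p̂(1−p̂)(1/n₁+1/n₂)) = √(0.2855·0.7145·0.00297043) = √(0.00060599) = 0.0246.
z = (0.3242 − 0.2700)/0.0246 = 0.0542/0.0246 = 2.20.

z = 2.20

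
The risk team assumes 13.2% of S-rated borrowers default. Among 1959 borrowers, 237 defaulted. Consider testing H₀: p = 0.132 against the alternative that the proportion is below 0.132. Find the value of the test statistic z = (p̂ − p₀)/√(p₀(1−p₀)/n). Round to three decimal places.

z = -1.441

p̂ = 237/1959 ≈ 0.12098.
Standard error under H₀: √(0.132×0.868/1959) = 0.00765.
z = (0.12098 − 0.132)/0.00765 = -0.01102/0.00765 = -1.441.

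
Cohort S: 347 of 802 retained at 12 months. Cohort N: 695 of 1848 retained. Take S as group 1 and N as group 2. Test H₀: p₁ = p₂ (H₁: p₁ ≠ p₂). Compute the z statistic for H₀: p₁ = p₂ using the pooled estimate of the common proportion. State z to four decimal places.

p̂₁ = 347/802 = 0.432668, p̂₂ = 695/1848 = 0.376082.
Pooled p̂ = (347+695)/(802+1848) = 1042/2650 = 0.393208.
SE = √(0.238595 × 0.00178801) = 0.020655.
z = (0.432668 − 0.376082)/0.020655 = 0.056586/0.020655 = 2.7396.

z = 2.7396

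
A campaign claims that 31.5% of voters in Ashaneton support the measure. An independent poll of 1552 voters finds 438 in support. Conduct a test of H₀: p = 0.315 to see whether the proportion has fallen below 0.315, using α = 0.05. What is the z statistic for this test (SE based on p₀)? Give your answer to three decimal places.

z = -2.780

p̂ = 438/1552 ≈ 0.28222.
Standard error under H₀: √(0.315×0.685/1552) = 0.01179.
z = (0.28222 − 0.315)/0.01179 = -0.03278/0.01179 = -2.780.
p-value = P(Z < -2.780) ≈ 0.0027, so at α = 0.05 we reject H₀.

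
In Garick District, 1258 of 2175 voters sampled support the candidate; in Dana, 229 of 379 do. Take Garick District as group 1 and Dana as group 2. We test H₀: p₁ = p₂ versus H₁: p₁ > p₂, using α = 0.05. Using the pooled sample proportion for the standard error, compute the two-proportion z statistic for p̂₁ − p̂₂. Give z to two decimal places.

p̂₁ = 1258/2175 = 0.5784, p̂₂ = 229/379 = 0.6042.
Pooled p̂ = (1258+229)/(2175+379) = 1487/2554 = 0.5822.
SE = √(0.243239 × 0.00309829) = 0.0275.
z = (0.5784 − 0.6042)/0.0275 = -0.0258/0.0275 = -0.94.
p-value = P(Z > -0.941) ≈ 0.8266, so at α = 0.05 we fail to reject H₀.

z = -0.94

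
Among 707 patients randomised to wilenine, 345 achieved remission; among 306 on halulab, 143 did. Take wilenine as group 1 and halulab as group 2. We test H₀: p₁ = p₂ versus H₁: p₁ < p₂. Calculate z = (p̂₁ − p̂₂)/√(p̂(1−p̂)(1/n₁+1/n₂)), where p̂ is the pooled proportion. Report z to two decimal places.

z = 0.60

p̂₁ = 345/707 = 0.48798, p̂₂ = 143/306 = 0.46732.
Pooled p̂ = (345+143)/(707+306) = 488/1013 = 0.48174.
SE = √(0.249666 × 0.0046824) = 0.03419.
z = (0.48798 − 0.46732)/0.03419 = 0.02066/0.03419 = 0.60.
p-value = P(Z < 0.604) ≈ 0.7271.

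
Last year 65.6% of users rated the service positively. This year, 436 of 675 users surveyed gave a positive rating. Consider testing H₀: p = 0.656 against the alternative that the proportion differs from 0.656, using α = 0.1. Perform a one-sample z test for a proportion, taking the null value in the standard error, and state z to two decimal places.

z = -0.55

p̂ = 436/675 = 0.6459.
Standard error under H₀: √(0.656×0.344/675) = 0.0183.
z = (0.6459 − 0.656)/0.0183 = -0.0101/0.0183 = -0.55.
Two-sided p-value ≈ 2·Φ(−0.551) = 0.5817; since p > α = 0.1, fail to reject H₀.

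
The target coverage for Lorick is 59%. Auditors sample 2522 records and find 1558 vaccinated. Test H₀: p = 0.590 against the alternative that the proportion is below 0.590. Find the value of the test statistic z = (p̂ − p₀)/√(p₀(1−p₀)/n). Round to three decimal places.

z = 2.835

p̂ = 1558/2522 = 0.617764.
SE = √(p₀(1−p₀)/n) = √(0.2419/2522) = 0.009794.
z = (0.617764 − 0.59)/0.009794 = 0.027764/0.009794 = 2.835.
p-value = P(Z < 2.835) ≈ 0.9977.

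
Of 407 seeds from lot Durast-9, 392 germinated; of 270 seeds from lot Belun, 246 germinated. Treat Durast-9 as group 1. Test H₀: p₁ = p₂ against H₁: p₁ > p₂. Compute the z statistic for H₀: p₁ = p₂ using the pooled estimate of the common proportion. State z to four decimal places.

z = 2.8452

p̂₁ = 392/407 = 0.9631450, p̂₂ = 246/270 = 0.9111111.
Pooled p̂ = (392+246)/(407+270) = 638/677 = 0.9423929.
SE = √(p̂(1−p̂)(1/n₁+1/n₂)) = √(0.9423929·0.0576071·0.00616071) = √(0.000334456) = 0.0182881.
z = (0.9631450 − 0.9111111)/0.0182881 = 0.0520339/0.0182881 = 2.8452.
p-value = P(Z > 2.845) ≈ 0.0022.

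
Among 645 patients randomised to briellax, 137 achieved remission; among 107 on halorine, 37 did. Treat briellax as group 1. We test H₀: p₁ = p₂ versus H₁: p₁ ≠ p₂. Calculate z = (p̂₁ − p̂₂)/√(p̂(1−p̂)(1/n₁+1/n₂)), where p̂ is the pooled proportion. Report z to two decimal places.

z = -3.03

p̂₁ = 137/645 ≈ 0.2124, p̂₂ = 37/107 ≈ 0.3458.
Pooled p̂ = (137+37)/(645+107) = 174/752 = 0.2314.
SE = √(0.177845 × 0.0108962) = 0.0440.
z = (0.2124 − 0.3458)/0.0440 = -0.1334/0.0440 = -3.03.
Two-sided p-value ≈ 2·Φ(−3.030) = 0.0024.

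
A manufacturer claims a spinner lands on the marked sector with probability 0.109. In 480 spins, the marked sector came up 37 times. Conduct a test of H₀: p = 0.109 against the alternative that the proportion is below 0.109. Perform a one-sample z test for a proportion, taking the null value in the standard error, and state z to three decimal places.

p̂ = 37/480 ≈ 0.077083.
Standard error under H₀: √(0.109×0.891/480) = 0.014224.
z = (0.077083 − 0.109)/0.014224 = -0.031917/0.014224 = -2.244.
p-value = P(Z < -2.244) ≈ 0.0124.

z = -2.244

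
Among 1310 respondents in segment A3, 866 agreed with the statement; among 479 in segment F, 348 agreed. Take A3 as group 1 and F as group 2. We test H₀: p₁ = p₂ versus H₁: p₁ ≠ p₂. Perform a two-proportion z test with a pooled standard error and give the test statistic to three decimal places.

z = -2.624

p̂₁ = 866/1310 ≈ 0.66107, p̂₂ = 348/479 ≈ 0.72651.
Pooled p̂ = (866+348)/(1310+479) = 1214/1789 = 0.67859.
SE = √(p̂(1−p̂)(1/n₁+1/n₂)) = √(0.67859·0.32141·0.00285104) = √(0.000621827) = 0.02494.
z = (0.66107 − 0.72651)/0.02494 = -0.06544/0.02494 = -2.624.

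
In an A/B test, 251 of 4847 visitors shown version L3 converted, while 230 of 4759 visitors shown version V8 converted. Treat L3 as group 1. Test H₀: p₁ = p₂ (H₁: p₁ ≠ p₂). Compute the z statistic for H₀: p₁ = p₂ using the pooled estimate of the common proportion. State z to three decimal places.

p̂₁ = 251/4847 = 0.051785, p̂₂ = 230/4759 = 0.048329.
Pooled p̂ = (251+230)/(4847+4759) = 481/9606 = 0.050073.
SE = √(0.0475656 × 0.000416441) = 0.004451.
z = (0.051785 − 0.048329)/0.004451 = 0.003456/0.004451 = 0.776.
Two-sided p-value ≈ 2·Φ(−0.776) = 0.4376.

z = 0.776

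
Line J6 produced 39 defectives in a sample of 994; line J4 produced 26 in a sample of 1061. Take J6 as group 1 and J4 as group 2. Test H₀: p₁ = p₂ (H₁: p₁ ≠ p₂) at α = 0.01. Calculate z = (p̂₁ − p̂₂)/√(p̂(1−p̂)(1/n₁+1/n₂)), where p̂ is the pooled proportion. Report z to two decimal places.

p̂₁ = 39/994 = 0.0392, p̂₂ = 26/1061 = 0.0245.
Pooled p̂ = (39+26)/(994+1061) = 65/2055 = 0.0316.
SE = √(p̂(1−p̂)(1/n₁+1/n₂)) = √(0.0316·0.9684·0.00194854) = √(5.96833e-05) = 0.0077.
z = (0.0392 − 0.0245)/0.0077 = 0.0147/0.0077 = 1.91.
p-value = 2·P(Z > 1.907) ≈ 0.0566. With α = 0.01, fail to reject H₀.

z = 1.91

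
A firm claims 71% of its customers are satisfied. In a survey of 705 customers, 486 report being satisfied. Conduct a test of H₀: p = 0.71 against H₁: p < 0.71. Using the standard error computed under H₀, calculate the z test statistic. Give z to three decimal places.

p̂ = 486/705 ≈ 0.68936.
Under H₀, SE = √(0.71·0.29/705) = √(0.000292057) = 0.01709.
z = (0.68936 − 0.71)/0.01709 = -0.02064/0.01709 = -1.208.

z = -1.208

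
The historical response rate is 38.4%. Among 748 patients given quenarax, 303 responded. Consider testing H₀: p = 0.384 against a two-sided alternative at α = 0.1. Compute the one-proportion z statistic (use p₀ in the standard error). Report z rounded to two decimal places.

p̂ = 303/748 = 0.4051.
Under H₀, SE = √(0.384·0.616/748) = √(0.000316235) = 0.0178.
z = (0.4051 − 0.384)/0.0178 = 0.0211/0.0178 = 1.19.
p-value = 2·P(Z > 1.185) ≈ 0.2359, so at α = 0.1 we fail to reject H₀.

z = 1.19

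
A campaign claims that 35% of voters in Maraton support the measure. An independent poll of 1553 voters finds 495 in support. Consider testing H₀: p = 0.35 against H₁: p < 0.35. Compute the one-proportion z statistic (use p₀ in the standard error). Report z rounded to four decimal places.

z = -2.5829

p̂ = 495/1553 = 0.3187379.
Standard error under H₀: √(0.35×0.65/1553) = 0.0121033.
z = (0.3187379 − 0.35)/0.0121033 = -0.0312621/0.0121033 = -2.5829.
p-value = P(Z < -2.583) ≈ 0.0049.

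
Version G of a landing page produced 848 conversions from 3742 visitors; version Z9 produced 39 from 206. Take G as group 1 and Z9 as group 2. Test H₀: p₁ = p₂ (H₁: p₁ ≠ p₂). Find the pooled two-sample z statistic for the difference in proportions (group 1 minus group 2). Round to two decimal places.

z = 1.25

p̂₁ = 848/3742 ≈ 0.2266, p̂₂ = 39/206 ≈ 0.1893.
Pooled p̂ = (848+39)/(3742+206) = 887/3948 = 0.2247.
SE = √(0.174194 × 0.00512161) = 0.0299.
z = (0.2266 − 0.1893)/0.0299 = 0.0373/0.0299 = 1.25.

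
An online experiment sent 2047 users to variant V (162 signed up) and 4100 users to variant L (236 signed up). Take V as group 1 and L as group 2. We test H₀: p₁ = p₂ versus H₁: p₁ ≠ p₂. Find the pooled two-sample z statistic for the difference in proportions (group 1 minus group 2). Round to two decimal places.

p̂₁ = 162/2047 ≈ 0.07914, p̂₂ = 236/4100 ≈ 0.05756.
Pooled p̂ = (162+236)/(2047+4100) = 398/6147 = 0.06475.
SE = √(0.0605549 × 0.000732422) = 0.00666.
z = (0.07914 − 0.05756)/0.00666 = 0.02158/0.00666 = 3.24.
Two-sided p-value ≈ 2·Φ(−3.240) = 0.0012.

z = 3.24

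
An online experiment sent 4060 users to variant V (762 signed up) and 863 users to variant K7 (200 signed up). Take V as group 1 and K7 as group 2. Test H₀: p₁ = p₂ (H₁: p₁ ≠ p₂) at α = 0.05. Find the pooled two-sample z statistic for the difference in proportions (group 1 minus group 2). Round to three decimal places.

p̂₁ = 762/4060 ≈ 0.187685, p̂₂ = 200/863 ≈ 0.231750.
Pooled p̂ = (762+200)/(4060+863) = 962/4923 = 0.195409.
SE = √(p̂(1−p̂)(1/n₁+1/n₂)) = √(0.195409·0.804591·0.00140505) = √(0.000220909) = 0.014863.
z = (0.187685 − 0.231750)/0.014863 = -0.044065/0.014863 = -2.965.
Two-sided p-value ≈ 2·Φ(−2.965) = 0.0030, so at α = 0.05 we reject H₀.

z = -2.965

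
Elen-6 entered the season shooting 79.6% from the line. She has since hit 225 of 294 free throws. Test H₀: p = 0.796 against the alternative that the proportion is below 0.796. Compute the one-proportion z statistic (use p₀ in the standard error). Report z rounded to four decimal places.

z = -1.3060

p̂ = 225/294 ≈ 0.765306.
Under H₀, SE = √(0.796·0.204/294) = √(0.000552327) = 0.023502.
z = (0.765306 − 0.796)/0.023502 = -0.030694/0.023502 = -1.3060.
p-value = P(Z < -1.306) ≈ 0.0958.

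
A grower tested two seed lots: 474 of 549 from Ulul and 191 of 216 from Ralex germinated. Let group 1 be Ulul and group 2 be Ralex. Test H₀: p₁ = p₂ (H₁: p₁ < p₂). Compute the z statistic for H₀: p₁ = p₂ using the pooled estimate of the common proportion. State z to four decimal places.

p̂₁ = 474/549 ≈ 0.863388, p̂₂ = 191/216 ≈ 0.884259.
Pooled p̂ = (474+191)/(549+216) = 665/765 = 0.869281.
SE = √(p̂(1−p̂)(1/n₁+1/n₂)) = √(0.869281·0.130719·0.00645112) = √(0.000733051) = 0.027075.
z = (0.863388 − 0.884259)/0.027075 = -0.020871/0.027075 = -0.7709.
p-value = P(Z < -0.771) ≈ 0.2204.

z = -0.7709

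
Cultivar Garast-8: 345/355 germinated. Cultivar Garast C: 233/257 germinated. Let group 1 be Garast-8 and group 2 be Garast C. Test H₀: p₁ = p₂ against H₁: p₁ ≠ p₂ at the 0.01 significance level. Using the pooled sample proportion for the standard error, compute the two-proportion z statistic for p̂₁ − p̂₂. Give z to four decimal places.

z = 3.4762

p̂₁ = 345/355 ≈ 0.9718310, p̂₂ = 233/257 ≈ 0.9066148.
Pooled p̂ = (345+233)/(355+257) = 578/612 = 0.9444444.
SE = √(0.0524691 × 0.00670795) = 0.0187606.
z = (0.9718310 − 0.9066148)/0.0187606 = 0.0652162/0.0187606 = 3.4762.
p-value = 2·P(Z > 3.476) ≈ 0.0005; since p < α = 0.01, reject H₀.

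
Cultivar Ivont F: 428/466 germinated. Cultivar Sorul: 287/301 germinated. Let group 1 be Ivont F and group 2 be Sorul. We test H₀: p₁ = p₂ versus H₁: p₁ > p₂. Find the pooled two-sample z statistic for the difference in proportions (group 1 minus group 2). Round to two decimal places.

p̂₁ = 428/466 = 0.9185, p̂₂ = 287/301 = 0.9535.
Pooled p̂ = (428+287)/(466+301) = 715/767 = 0.9322.
SE = √(0.0632002 × 0.00546818) = 0.0186.
z = (0.9185 − 0.9535)/0.0186 = -0.0350/0.0186 = -1.88.
p-value = P(Z > -1.885) ≈ 0.9703.

z = -1.88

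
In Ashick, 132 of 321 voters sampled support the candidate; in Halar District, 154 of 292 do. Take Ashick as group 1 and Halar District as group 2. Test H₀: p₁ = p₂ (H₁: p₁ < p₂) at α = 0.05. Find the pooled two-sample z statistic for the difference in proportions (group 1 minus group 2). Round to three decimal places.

p̂₁ = 132/321 ≈ 0.41121, p̂₂ = 154/292 ≈ 0.52740.
Pooled p̂ = (132+154)/(321+292) = 286/613 = 0.46656.
SE = √(0.248882 × 0.00653992) = 0.04034.
z = (0.41121 − 0.52740)/0.04034 = -0.11619/0.04034 = -2.880.
p-value = P(Z < -2.880) ≈ 0.0020. With α = 0.05, reject H₀.

z = -2.880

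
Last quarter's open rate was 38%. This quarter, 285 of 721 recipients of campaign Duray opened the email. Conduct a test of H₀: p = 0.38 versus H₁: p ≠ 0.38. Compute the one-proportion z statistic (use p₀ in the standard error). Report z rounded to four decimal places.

p̂ = 285/721 = 0.395284.
Standard error under H₀: √(0.38×0.62/721) = 0.018077.
z = (0.395284 − 0.38)/0.018077 = 0.015284/0.018077 = 0.8455.
p-value = 2·P(Z > 0.846) ≈ 0.3978.

z = 0.8455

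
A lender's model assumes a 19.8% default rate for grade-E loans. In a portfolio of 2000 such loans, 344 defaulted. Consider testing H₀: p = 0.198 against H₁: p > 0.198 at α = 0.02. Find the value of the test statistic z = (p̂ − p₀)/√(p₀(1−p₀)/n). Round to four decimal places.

p̂ = 344/2000 = 0.1720000.
Standard error under H₀: √(0.198×0.802/2000) = 0.0089106.
z = (0.1720000 − 0.198)/0.0089106 = -0.0260000/0.0089106 = -2.9179.
p-value = P(Z > -2.918) ≈ 0.9982; since p > α = 0.02, fail to reject H₀.

z = -2.9179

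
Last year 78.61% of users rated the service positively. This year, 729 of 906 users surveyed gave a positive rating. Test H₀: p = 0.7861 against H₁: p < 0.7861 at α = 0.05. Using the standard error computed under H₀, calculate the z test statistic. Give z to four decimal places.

p̂ = 729/906 = 0.804636.
Standard error under H₀: √(0.7861×0.2139/906) = 0.013623.
z = (0.804636 − 0.7861)/0.013623 = 0.018536/0.013623 = 1.3606.
p-value = P(Z < 1.361) ≈ 0.9132, so at α = 0.05 we fail to reject H₀.

z = 1.3606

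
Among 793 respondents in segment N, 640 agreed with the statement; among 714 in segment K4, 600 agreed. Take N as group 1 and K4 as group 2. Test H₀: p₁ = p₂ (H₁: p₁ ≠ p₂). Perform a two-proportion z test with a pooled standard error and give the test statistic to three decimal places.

z = -1.689

p̂₁ = 640/793 = 0.80706, p̂₂ = 600/714 = 0.84034.
Pooled p̂ = (640+600)/(793+714) = 1240/1507 = 0.82283.
SE = √(0.145783 × 0.00266159) = 0.01970.
z = (0.80706 − 0.84034)/0.01970 = -0.03328/0.01970 = -1.689.
Two-sided p-value ≈ 2·Φ(−1.689) = 0.0912.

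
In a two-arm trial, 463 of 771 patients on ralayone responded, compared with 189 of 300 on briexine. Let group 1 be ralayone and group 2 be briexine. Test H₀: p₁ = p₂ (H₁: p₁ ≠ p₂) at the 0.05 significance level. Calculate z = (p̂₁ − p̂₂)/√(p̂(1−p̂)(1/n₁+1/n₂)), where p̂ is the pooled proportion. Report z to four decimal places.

z = -0.8878

p̂₁ = 463/771 ≈ 0.600519, p̂₂ = 189/300 ≈ 0.630000.
Pooled p̂ = (463+189)/(771+300) = 652/1071 = 0.608777.
SE = √(0.238168 × 0.00463035) = 0.033208.
z = (0.600519 − 0.630000)/0.033208 = -0.029481/0.033208 = -0.8878.
Two-sided p-value ≈ 2·Φ(−0.888) = 0.3747, so at α = 0.05 we fail to reject H₀.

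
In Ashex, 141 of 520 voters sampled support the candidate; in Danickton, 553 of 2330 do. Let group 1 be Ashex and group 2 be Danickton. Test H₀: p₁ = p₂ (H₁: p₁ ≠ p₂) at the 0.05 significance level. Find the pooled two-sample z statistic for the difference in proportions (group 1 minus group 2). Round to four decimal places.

z = 1.6244

p̂₁ = 141/520 ≈ 0.2711538, p̂₂ = 553/2330 ≈ 0.2373391.
Pooled p̂ = (141+553)/(520+2330) = 694/2850 = 0.2435088.
SE = √(0.184212 × 0.00235226) = 0.0208162.
z = (0.2711538 − 0.2373391)/0.0208162 = 0.0338147/0.0208162 = 1.6244.
p-value = 2·P(Z > 1.624) ≈ 0.1043, so at α = 0.05 we fail to reject H₀.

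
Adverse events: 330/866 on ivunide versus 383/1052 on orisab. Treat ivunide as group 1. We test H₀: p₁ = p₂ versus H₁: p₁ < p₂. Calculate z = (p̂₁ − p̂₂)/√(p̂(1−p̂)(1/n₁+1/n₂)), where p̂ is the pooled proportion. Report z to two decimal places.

p̂₁ = 330/866 ≈ 0.3811, p̂₂ = 383/1052 ≈ 0.3641.
Pooled p̂ = (330+383)/(866+1052) = 713/1918 = 0.3717.
SE = √(0.23355 × 0.0021053) = 0.0222.
z = (0.3811 − 0.3641)/0.0222 = 0.0170/0.0222 = 0.77.
p-value = P(Z < 0.766) ≈ 0.7783.

z = 0.77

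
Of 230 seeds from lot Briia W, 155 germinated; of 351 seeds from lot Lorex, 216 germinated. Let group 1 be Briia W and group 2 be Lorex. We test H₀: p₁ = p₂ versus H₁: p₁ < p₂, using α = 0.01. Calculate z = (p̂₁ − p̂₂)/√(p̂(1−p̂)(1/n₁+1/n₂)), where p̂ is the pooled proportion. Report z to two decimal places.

z = 1.44

p̂₁ = 155/230 = 0.67391, p̂₂ = 216/351 = 0.61538.
Pooled p̂ = (155+216)/(230+351) = 371/581 = 0.63855.
SE = √(0.230803 × 0.00719683) = 0.04076.
z = (0.67391 − 0.61538)/0.04076 = 0.05853/0.04076 = 1.44.
p-value = P(Z < 1.436) ≈ 0.9245. With α = 0.01, fail to reject H₀.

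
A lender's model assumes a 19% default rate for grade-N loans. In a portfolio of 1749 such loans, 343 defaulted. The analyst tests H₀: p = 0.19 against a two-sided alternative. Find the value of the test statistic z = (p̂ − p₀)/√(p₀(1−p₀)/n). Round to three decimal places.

p̂ = 343/1749 = 0.196112.
SE = √(p₀(1−p₀)/n) = √(0.1539/1749) = 0.009380.
z = (0.196112 − 0.19)/0.009380 = 0.006112/0.009380 = 0.652.
p-value = 2·P(Z > 0.652) ≈ 0.5147.

z = 0.652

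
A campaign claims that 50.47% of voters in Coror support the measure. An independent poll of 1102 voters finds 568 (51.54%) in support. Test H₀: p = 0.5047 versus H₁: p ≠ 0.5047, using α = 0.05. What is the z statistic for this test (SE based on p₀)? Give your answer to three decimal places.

z = 0.712

p̂ = 568/1102 = 0.51543.
Standard error under H₀: √(0.5047×0.4953/1102) = 0.01506.
z = (0.51543 − 0.5047)/0.01506 = 0.01073/0.01506 = 0.712.
p-value = 2·P(Z > 0.712) ≈ 0.4763. With α = 0.05, fail to reject H₀.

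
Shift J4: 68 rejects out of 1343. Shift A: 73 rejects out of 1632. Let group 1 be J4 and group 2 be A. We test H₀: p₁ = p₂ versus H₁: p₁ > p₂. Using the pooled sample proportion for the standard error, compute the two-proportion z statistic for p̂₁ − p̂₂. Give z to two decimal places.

z = 0.75

p̂₁ = 68/1343 = 0.05063, p̂₂ = 73/1632 = 0.04473.
Pooled p̂ = (68+73)/(1343+1632) = 141/2975 = 0.04739.
SE = √(0.0451487 × 0.00135735) = 0.00783.
z = (0.05063 − 0.04473)/0.00783 = 0.00590/0.00783 = 0.75.
p-value = P(Z > 0.754) ≈ 0.2254.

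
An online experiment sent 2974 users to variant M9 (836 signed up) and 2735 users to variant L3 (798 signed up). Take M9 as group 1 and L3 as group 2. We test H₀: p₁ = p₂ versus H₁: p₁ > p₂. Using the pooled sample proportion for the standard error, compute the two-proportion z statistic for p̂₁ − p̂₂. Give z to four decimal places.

p̂₁ = 836/2974 = 0.2811029, p̂₂ = 798/2735 = 0.2917733.
Pooled p̂ = (836+798)/(2974+2735) = 1634/5709 = 0.2862147.
SE = √(0.204296 × 0.000701878) = 0.0119746.
z = (0.2811029 − 0.2917733)/0.0119746 = -0.0106704/0.0119746 = -0.8911.
p-value = P(Z > -0.891) ≈ 0.8136.

z = -0.8911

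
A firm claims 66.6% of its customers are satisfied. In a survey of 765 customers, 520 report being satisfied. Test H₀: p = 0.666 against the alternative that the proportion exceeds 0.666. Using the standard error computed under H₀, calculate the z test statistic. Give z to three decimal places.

p̂ = 520/765 = 0.67974.
SE = √(p₀(1−p₀)/n) = √(0.22244/765) = 0.01705.
z = (0.67974 − 0.666)/0.01705 = 0.01374/0.01705 = 0.806.
p-value = P(Z > 0.806) ≈ 0.2102.

z = 0.806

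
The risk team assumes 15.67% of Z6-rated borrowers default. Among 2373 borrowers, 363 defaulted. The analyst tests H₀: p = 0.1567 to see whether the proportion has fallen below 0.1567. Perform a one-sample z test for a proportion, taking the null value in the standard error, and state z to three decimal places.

z = -0.500

p̂ = 363/2373 ≈ 0.15297.
Standard error under H₀: √(0.1567×0.8433/2373) = 0.00746.
z = (0.15297 − 0.1567)/0.00746 = -0.00373/0.00746 = -0.500.
p-value = P(Z < -0.500) ≈ 0.3086.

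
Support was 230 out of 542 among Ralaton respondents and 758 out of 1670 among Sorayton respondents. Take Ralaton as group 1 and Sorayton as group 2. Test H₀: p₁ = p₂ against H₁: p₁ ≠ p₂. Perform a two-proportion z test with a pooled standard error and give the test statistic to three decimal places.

p̂₁ = 230/542 ≈ 0.42435, p̂₂ = 758/1670 ≈ 0.45389.
Pooled p̂ = (230+758)/(542+1670) = 988/2212 = 0.44665.
SE = √(p̂(1−p̂)(1/n₁+1/n₂)) = √(0.44665·0.55335·0.00244382) = √(0.000604001) = 0.02458.
z = (0.42435 − 0.45389)/0.02458 = -0.02954/0.02458 = -1.202.
Two-sided p-value ≈ 2·Φ(−1.202) = 0.2294.

z = -1.202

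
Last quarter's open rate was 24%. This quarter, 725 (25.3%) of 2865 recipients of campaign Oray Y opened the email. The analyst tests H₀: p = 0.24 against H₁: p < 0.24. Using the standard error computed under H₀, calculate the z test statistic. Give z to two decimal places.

z = 1.64

p̂ = 725/2865 = 0.2531.
SE = √(p₀(1−p₀)/n) = √(0.1824/2865) = 0.0080.
z = (0.2531 − 0.24)/0.0080 = 0.0131/0.0080 = 1.64.
p-value = P(Z < 1.636) ≈ 0.9491.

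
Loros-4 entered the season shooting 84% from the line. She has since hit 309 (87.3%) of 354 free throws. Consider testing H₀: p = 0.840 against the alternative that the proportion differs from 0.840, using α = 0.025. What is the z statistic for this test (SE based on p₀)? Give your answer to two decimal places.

p̂ = 309/354 ≈ 0.8729.
Under H₀, SE = √(0.84·0.16/354) = √(0.000379661) = 0.0195.
z = (0.8729 − 0.84)/0.0195 = 0.0329/0.0195 = 1.69.
p-value = 2·P(Z > 1.688) ≈ 0.0915. With α = 0.025, fail to reject H₀.

z = 1.69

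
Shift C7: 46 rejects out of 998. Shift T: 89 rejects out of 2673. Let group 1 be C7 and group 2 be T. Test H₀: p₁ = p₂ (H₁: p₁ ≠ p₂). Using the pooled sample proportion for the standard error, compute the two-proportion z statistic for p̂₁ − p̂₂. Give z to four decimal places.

p̂₁ = 46/998 ≈ 0.0460922, p̂₂ = 89/2673 ≈ 0.0332959.
Pooled p̂ = (46+89)/(998+2673) = 135/3671 = 0.0367747.
SE = √(p̂(1−p̂)(1/n₁+1/n₂)) = √(0.0367747·0.9632253·0.00137612) = √(4.87452e-05) = 0.0069818.
z = (0.0460922 − 0.0332959)/0.0069818 = 0.0127963/0.0069818 = 1.8328.

z = 1.8328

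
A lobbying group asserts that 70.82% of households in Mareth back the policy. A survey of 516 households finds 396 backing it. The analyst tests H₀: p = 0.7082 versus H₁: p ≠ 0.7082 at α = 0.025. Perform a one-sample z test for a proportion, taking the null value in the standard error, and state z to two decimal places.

z = 2.96

p̂ = 396/516 = 0.7674.
SE = √(p₀(1−p₀)/n) = √(0.20665/516) = 0.0200.
z = (0.7674 − 0.7082)/0.0200 = 0.0592/0.0200 = 2.96.
p-value = 2·P(Z > 2.960) ≈ 0.0031. With α = 0.025, reject H₀.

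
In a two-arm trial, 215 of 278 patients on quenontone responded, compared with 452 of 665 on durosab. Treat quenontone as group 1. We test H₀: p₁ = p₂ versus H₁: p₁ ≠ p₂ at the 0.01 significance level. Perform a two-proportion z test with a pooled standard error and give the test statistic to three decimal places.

p̂₁ = 215/278 ≈ 0.773381, p̂₂ = 452/665 ≈ 0.679699.
Pooled p̂ = (215+452)/(278+665) = 667/943 = 0.707317.
SE = √(p̂(1−p̂)(1/n₁+1/n₂)) = √(0.707317·0.292683·0.00510088) = √(0.00105598) = 0.032496.
z = (0.773381 − 0.679699)/0.032496 = 0.093682/0.032496 = 2.883.
p-value = 2·P(Z > 2.883) ≈ 0.0039, so at α = 0.01 we reject H₀.

z = 2.883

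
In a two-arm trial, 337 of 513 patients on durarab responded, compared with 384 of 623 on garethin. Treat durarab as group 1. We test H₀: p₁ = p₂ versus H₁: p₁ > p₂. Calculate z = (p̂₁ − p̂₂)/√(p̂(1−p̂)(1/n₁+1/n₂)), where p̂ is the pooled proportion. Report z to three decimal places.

p̂₁ = 337/513 ≈ 0.65692, p̂₂ = 384/623 ≈ 0.61637.
Pooled p̂ = (337+384)/(513+623) = 721/1136 = 0.63468.
SE = √(0.23186 × 0.00355445) = 0.02871.
z = (0.65692 − 0.61637)/0.02871 = 0.04055/0.02871 = 1.412.

z = 1.412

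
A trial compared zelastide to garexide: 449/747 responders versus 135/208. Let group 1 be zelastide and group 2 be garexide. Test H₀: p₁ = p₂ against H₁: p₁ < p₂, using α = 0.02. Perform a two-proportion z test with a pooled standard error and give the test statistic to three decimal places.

p̂₁ = 449/747 ≈ 0.60107, p̂₂ = 135/208 ≈ 0.64904.
Pooled p̂ = (449+135)/(747+208) = 584/955 = 0.61152.
SE = √(p̂(1−p̂)(1/n₁+1/n₂)) = √(0.61152·0.38848·0.00614638) = √(0.00146016) = 0.03821.
z = (0.60107 − 0.64904)/0.03821 = -0.04797/0.03821 = -1.255.
p-value = P(Z < -1.255) ≈ 0.1047. With α = 0.02, fail to reject H₀.

z = -1.255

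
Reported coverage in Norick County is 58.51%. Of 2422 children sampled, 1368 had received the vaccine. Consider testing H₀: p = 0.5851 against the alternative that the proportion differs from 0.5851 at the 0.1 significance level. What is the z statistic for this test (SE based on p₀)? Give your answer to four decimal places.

z = -2.0254

p̂ = 1368/2422 = 0.564822.
Standard error under H₀: √(0.5851×0.4149/2422) = 0.010012.
z = (0.564822 − 0.5851)/0.010012 = -0.020278/0.010012 = -2.0254.
Two-sided p-value ≈ 2·Φ(−2.025) = 0.0428; since p < α = 0.1, reject H₀.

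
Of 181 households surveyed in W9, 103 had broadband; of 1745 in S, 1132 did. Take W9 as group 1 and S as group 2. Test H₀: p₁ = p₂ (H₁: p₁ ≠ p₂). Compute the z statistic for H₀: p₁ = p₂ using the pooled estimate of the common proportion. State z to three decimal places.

p̂₁ = 103/181 = 0.56906, p̂₂ = 1132/1745 = 0.64871.
Pooled p̂ = (103+1132)/(181+1745) = 1235/1926 = 0.64123.
SE = √(0.230055 × 0.00609793) = 0.03745.
z = (0.56906 − 0.64871)/0.03745 = -0.07965/0.03745 = -2.127.
p-value = 2·P(Z > 2.127) ≈ 0.0335.

z = -2.127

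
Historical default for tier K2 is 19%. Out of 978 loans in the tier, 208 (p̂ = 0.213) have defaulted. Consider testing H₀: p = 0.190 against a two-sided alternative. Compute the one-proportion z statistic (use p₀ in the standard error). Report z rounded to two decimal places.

p̂ = 208/978 = 0.21268.
Standard error under H₀: √(0.19×0.81/978) = 0.01254.
z = (0.21268 − 0.19)/0.01254 = 0.02268/0.01254 = 1.81.
p-value = 2·P(Z > 1.808) ≈ 0.0706.

z = 1.81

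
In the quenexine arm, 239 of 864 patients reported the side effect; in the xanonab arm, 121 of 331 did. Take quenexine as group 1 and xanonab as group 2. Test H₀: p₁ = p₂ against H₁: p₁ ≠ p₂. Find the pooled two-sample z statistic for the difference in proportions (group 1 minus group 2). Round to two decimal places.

p̂₁ = 239/864 ≈ 0.2766, p̂₂ = 121/331 ≈ 0.3656.
Pooled p̂ = (239+121)/(864+331) = 360/1195 = 0.3013.
SE = √(p̂(1−p̂)(1/n₁+1/n₂)) = √(0.3013·0.6987·0.00417856) = √(0.000879588) = 0.0297.
z = (0.2766 − 0.3656)/0.0297 = -0.0890/0.0297 = -3.00.
p-value = 2·P(Z > 2.999) ≈ 0.0027.

z = -3.00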